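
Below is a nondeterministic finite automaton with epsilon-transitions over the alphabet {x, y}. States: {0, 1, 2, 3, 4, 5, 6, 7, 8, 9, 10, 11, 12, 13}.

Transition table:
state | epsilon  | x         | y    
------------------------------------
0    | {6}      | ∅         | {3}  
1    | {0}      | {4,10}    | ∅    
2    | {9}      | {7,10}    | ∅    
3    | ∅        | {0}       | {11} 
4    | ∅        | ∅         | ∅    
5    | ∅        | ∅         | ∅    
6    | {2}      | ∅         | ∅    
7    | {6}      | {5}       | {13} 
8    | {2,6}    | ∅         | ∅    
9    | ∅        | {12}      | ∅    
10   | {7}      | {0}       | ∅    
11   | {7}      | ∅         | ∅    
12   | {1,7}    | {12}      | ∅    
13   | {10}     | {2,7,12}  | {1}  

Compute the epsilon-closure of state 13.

Start with {13}.
From 13 via epsilon: add 10.
From 10 via epsilon: add 7.
From 7 via epsilon: add 6.
From 6 via epsilon: add 2.
From 2 via epsilon: add 9.
No new states can be added; the closed set is {2, 6, 7, 9, 10, 13}.

{2, 6, 7, 9, 10, 13}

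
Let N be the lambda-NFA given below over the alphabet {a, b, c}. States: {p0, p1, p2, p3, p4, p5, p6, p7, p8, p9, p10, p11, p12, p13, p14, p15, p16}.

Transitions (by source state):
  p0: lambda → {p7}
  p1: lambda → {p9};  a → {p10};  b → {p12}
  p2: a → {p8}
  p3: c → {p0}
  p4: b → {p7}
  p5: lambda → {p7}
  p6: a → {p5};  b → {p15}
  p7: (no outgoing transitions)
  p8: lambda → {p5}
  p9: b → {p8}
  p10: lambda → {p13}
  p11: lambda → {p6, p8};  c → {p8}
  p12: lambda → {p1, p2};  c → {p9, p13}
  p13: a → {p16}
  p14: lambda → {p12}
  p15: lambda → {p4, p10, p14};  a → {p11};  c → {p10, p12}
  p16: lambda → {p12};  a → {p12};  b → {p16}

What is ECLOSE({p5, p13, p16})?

Start with {p5, p13, p16}.
From p5 via lambda: add p7.
From p16 via lambda: add p12.
From p12 via lambda: add p1, p2.
From p1 via lambda: add p9.
No new states can be added; the closed set is {p1, p2, p5, p7, p9, p12, p13, p16}.

{p1, p2, p5, p7, p9, p12, p13, p16}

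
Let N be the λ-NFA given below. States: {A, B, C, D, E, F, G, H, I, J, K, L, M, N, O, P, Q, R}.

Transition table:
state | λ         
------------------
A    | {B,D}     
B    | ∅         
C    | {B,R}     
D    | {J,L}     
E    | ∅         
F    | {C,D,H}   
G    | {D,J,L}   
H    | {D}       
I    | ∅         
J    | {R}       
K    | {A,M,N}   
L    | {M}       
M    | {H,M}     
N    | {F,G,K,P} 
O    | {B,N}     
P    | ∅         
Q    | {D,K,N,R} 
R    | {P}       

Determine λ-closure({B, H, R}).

{B, D, H, J, L, M, P, R}

Start with {B, H, R}.
From H via λ: add D.
From R via λ: add P.
From D via λ: add J, L.
From L via λ: add M.
No new states can be added; the closed set is {B, D, H, J, L, M, P, R}.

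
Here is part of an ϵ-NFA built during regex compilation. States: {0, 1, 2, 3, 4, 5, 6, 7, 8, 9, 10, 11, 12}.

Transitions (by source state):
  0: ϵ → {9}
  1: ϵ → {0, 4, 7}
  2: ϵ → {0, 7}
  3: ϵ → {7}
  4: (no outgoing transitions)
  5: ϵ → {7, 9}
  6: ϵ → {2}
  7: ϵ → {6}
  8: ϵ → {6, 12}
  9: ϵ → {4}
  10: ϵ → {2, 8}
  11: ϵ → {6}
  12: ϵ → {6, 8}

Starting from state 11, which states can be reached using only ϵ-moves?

Start with {11}.
From 11 via ϵ: add 6.
From 6 via ϵ: add 2.
From 2 via ϵ: add 0, 7.
From 0 via ϵ: add 9.
From 9 via ϵ: add 4.
No new states can be added; the closed set is {0, 2, 4, 6, 7, 9, 11}.

{0, 2, 4, 6, 7, 9, 11}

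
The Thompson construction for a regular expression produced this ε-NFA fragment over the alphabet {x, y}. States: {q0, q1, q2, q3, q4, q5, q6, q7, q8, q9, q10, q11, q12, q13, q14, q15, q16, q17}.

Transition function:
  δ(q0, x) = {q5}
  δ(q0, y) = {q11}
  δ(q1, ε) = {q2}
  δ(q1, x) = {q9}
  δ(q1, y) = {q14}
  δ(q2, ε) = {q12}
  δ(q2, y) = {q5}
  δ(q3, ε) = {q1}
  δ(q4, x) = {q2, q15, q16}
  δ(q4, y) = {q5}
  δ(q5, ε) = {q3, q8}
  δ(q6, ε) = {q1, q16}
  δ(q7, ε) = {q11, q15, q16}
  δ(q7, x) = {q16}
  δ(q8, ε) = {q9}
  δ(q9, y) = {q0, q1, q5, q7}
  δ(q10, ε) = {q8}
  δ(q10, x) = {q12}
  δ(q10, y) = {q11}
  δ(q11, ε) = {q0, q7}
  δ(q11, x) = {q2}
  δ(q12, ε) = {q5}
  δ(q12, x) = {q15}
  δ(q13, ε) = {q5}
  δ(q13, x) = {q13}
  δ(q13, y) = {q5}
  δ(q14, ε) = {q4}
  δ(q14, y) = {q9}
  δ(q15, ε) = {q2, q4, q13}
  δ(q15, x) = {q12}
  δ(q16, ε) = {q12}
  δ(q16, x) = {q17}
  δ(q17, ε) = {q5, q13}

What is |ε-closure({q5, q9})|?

Start with {q5, q9}.
From q5 via ε: add q3, q8.
From q3 via ε: add q1.
From q1 via ε: add q2.
From q2 via ε: add q12.
ε-closure = {q1, q2, q3, q5, q8, q9, q12}, which has 7 states.

7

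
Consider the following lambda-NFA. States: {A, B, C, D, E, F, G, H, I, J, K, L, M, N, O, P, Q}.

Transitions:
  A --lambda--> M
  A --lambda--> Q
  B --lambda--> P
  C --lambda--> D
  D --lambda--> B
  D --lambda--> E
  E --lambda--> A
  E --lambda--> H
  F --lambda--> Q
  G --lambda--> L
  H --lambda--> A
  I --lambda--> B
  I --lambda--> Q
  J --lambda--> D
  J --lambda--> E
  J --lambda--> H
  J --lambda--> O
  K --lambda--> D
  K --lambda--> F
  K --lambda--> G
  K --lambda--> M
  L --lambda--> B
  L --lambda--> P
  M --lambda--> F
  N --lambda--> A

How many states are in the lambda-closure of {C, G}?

12

Start with {C, G}.
From C via lambda: add D.
From G via lambda: add L.
From D via lambda: add B, E.
From L via lambda: add P.
From E via lambda: add A, H.
From A via lambda: add M, Q.
From M via lambda: add F.
lambda-closure = {A, B, C, D, E, F, G, H, L, M, P, Q}, which has 12 states.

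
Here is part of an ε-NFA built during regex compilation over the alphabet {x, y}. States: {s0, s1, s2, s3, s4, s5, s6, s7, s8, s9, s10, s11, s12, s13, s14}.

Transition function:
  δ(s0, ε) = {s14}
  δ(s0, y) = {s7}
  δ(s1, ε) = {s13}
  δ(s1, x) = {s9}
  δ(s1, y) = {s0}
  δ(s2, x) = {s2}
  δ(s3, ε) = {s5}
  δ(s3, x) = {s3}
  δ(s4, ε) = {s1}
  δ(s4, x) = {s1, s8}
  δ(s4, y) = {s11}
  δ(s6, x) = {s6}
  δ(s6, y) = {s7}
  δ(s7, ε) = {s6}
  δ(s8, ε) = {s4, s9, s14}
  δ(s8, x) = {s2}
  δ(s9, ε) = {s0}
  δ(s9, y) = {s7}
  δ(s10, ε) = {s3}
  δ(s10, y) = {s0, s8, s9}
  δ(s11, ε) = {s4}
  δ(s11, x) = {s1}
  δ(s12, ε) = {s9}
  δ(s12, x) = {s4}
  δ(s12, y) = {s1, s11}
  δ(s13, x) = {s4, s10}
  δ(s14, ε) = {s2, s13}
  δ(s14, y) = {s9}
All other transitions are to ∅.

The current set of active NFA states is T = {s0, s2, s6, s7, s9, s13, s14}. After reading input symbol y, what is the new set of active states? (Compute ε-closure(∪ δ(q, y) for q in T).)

s0 on y → {s7}.
s6 on y → {s7}.
s9 on y → {s7}.
s14 on y → {s9}.
No y-transition from s2, s7, s13.
Union after reading y: {s7, s9}.
Now take the ε-closure:
From s7 via ε: add s6.
From s9 via ε: add s0.
From s0 via ε: add s14.
From s14 via ε: add s2, s13.
No new states can be added; the closed set is {s0, s2, s6, s7, s9, s13, s14}.

{s0, s2, s6, s7, s9, s13, s14}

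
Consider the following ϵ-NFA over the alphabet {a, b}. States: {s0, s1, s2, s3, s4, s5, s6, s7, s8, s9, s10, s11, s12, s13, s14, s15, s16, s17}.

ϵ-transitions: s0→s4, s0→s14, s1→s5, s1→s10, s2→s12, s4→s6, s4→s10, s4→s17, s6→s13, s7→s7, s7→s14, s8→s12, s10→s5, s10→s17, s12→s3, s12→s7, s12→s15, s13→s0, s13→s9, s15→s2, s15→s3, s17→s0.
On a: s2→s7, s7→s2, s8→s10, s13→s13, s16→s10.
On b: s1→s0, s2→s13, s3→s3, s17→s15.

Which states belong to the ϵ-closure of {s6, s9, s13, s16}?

Start with {s6, s9, s13, s16}.
From s13 via ϵ: add s0.
From s0 via ϵ: add s4, s14.
From s4 via ϵ: add s10, s17.
From s10 via ϵ: add s5.
No new states can be added; the closed set is {s0, s4, s5, s6, s9, s10, s13, s14, s16, s17}.

{s0, s4, s5, s6, s9, s10, s13, s14, s16, s17}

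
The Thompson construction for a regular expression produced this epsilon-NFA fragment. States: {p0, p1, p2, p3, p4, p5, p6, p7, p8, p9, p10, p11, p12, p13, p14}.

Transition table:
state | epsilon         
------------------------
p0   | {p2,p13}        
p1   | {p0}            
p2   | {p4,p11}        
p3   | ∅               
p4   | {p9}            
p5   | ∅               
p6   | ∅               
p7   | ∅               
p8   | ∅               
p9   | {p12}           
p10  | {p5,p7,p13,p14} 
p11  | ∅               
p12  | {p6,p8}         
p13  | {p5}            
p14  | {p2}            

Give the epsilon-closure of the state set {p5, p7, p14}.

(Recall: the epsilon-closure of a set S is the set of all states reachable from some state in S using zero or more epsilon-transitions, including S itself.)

{p2, p4, p5, p6, p7, p8, p9, p11, p12, p14}

Start with {p5, p7, p14}.
From p14 via epsilon: add p2.
From p2 via epsilon: add p4, p11.
From p4 via epsilon: add p9.
From p9 via epsilon: add p12.
From p12 via epsilon: add p6, p8.
No new states can be added; the closed set is {p2, p4, p5, p6, p7, p8, p9, p11, p12, p14}.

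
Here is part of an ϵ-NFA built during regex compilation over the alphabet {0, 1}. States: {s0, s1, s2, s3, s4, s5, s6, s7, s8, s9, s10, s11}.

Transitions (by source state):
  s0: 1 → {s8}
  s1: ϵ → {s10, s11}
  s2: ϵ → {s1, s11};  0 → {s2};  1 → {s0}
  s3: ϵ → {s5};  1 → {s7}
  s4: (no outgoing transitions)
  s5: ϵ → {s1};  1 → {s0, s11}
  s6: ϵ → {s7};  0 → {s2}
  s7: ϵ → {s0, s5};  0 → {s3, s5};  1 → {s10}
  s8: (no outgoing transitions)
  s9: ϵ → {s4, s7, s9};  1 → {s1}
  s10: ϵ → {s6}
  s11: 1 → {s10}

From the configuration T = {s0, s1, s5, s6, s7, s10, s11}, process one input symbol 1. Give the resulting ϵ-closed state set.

s0 on 1 → {s8}.
s5 on 1 → {s0, s11}.
s7 on 1 → {s10}.
s11 on 1 → {s10}.
No 1-transition from s1, s6, s10.
Union after reading 1: {s0, s8, s10, s11}.
Now take the ϵ-closure:
From s10 via ϵ: add s6.
From s6 via ϵ: add s7.
From s7 via ϵ: add s5.
From s5 via ϵ: add s1.
No new states can be added; the closed set is {s0, s1, s5, s6, s7, s8, s10, s11}.

{s0, s1, s5, s6, s7, s8, s10, s11}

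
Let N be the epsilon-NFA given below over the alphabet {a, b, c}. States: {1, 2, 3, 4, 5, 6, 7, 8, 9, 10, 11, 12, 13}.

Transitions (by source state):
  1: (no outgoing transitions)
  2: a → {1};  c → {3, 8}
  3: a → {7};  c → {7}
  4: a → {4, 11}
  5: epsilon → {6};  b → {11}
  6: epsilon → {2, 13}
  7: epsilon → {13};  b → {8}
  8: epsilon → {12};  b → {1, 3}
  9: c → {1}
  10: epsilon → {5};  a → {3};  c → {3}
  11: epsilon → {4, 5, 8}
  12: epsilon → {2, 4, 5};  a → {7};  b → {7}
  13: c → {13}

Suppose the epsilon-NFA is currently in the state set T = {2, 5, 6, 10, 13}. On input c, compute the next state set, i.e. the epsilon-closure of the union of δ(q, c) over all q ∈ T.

{2, 3, 4, 5, 6, 8, 12, 13}

2 on c → {3, 8}.
10 on c → {3}.
13 on c → {13}.
No c-transition from 5, 6.
Union after reading c: {3, 8, 13}.
Now take the epsilon-closure:
From 8 via epsilon: add 12.
From 12 via epsilon: add 2, 4, 5.
From 5 via epsilon: add 6.
No new states can be added; the closed set is {2, 3, 4, 5, 6, 8, 12, 13}.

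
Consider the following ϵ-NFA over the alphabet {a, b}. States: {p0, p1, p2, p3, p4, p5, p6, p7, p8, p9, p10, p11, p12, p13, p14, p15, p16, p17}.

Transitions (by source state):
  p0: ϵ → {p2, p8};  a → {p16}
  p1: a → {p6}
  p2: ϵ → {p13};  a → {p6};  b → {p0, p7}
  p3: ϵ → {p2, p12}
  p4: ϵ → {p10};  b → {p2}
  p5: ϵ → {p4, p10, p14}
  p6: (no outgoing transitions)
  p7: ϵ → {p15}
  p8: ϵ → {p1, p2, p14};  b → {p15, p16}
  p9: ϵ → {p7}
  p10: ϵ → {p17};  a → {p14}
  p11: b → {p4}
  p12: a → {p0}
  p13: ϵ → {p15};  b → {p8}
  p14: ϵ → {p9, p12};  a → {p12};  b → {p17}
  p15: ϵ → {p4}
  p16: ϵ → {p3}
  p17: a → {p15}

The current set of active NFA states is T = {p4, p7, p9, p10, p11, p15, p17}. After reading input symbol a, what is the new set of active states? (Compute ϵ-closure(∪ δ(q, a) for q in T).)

{p4, p7, p9, p10, p12, p14, p15, p17}

p10 on a → {p14}.
p17 on a → {p15}.
No a-transition from p4, p7, p9, p11, p15.
Union after reading a: {p14, p15}.
Now take the ϵ-closure:
From p14 via ϵ: add p9, p12.
From p15 via ϵ: add p4.
From p4 via ϵ: add p10.
From p9 via ϵ: add p7.
From p10 via ϵ: add p17.
No new states can be added; the closed set is {p4, p7, p9, p10, p12, p14, p15, p17}.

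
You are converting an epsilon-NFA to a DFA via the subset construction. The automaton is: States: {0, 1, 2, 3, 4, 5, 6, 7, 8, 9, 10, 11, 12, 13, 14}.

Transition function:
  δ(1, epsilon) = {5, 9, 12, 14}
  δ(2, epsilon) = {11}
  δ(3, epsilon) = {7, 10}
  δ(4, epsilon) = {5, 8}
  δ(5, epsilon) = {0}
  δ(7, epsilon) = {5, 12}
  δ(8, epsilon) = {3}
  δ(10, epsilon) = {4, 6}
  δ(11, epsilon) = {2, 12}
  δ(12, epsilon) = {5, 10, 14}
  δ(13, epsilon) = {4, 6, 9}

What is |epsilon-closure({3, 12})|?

Start with {3, 12}.
From 3 via epsilon: add 7, 10.
From 12 via epsilon: add 5, 14.
From 5 via epsilon: add 0.
From 10 via epsilon: add 4, 6.
From 4 via epsilon: add 8.
epsilon-closure = {0, 3, 4, 5, 6, 7, 8, 10, 12, 14}, which has 10 states.

10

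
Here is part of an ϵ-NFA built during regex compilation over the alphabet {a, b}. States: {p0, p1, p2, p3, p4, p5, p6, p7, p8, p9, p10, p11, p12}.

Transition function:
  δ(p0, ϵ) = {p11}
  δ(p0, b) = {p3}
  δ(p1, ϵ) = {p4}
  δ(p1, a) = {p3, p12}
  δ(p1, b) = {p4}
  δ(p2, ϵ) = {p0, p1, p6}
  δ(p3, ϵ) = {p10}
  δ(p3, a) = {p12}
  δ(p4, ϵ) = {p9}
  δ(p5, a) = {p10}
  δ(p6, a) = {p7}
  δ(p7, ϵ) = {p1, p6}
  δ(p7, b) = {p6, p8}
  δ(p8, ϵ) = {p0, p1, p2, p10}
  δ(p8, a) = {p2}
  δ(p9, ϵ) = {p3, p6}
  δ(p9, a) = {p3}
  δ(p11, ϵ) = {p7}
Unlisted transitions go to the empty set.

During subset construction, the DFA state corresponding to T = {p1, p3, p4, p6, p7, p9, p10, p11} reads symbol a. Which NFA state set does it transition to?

{p1, p3, p4, p6, p7, p9, p10, p12}

p1 on a → {p3, p12}.
p3 on a → {p12}.
p6 on a → {p7}.
p9 on a → {p3}.
No a-transition from p4, p7, p10, p11.
Union after reading a: {p3, p7, p12}.
Now take the ϵ-closure:
From p3 via ϵ: add p10.
From p7 via ϵ: add p1, p6.
From p1 via ϵ: add p4.
From p4 via ϵ: add p9.
No new states can be added; the closed set is {p1, p3, p4, p6, p7, p9, p10, p12}.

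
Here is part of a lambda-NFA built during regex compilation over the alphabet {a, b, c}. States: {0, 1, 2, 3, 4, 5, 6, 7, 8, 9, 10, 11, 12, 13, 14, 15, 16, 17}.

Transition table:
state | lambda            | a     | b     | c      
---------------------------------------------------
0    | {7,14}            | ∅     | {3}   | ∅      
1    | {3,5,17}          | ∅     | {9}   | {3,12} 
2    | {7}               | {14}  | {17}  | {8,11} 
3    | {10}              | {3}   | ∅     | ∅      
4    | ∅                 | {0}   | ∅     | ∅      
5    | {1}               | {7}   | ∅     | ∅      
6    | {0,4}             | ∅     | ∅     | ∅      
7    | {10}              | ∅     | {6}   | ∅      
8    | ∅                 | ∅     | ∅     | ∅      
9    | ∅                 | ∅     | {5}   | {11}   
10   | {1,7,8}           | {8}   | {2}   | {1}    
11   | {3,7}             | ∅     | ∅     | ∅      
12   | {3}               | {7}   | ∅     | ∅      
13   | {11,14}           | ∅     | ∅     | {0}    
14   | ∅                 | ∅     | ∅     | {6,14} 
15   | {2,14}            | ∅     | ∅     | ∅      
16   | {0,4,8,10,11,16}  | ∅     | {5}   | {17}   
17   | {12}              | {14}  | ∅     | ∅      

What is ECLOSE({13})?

Start with {13}.
From 13 via lambda: add 11, 14.
From 11 via lambda: add 3, 7.
From 3 via lambda: add 10.
From 10 via lambda: add 1, 8.
From 1 via lambda: add 5, 17.
From 17 via lambda: add 12.
No new states can be added; the closed set is {1, 3, 5, 7, 8, 10, 11, 12, 13, 14, 17}.

{1, 3, 5, 7, 8, 10, 11, 12, 13, 14, 17}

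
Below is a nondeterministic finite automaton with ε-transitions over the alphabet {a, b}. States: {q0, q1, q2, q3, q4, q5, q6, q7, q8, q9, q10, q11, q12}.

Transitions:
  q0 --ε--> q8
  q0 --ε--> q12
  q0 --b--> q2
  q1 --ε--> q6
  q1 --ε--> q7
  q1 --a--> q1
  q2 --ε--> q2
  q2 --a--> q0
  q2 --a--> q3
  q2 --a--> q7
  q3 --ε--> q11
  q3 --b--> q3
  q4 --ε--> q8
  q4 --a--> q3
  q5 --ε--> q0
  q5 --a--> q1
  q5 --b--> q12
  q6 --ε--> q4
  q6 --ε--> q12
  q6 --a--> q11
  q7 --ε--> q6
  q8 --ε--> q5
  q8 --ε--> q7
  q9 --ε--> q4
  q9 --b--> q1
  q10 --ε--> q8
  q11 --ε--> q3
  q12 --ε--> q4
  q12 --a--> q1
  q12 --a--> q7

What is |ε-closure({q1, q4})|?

Start with {q1, q4}.
From q1 via ε: add q6, q7.
From q4 via ε: add q8.
From q6 via ε: add q12.
From q8 via ε: add q5.
From q5 via ε: add q0.
ε-closure = {q0, q1, q4, q5, q6, q7, q8, q12}, which has 8 states.

8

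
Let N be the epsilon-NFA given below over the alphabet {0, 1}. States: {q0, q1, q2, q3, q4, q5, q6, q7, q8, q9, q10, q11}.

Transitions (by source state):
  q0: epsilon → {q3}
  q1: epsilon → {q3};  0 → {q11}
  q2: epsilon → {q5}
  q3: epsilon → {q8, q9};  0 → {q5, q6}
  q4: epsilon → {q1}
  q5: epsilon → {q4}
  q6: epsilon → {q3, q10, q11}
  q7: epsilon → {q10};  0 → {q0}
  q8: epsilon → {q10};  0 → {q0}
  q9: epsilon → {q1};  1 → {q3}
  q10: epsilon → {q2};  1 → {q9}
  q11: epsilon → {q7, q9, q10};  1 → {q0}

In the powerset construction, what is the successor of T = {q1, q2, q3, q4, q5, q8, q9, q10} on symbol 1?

q9 on 1 → {q3}.
q10 on 1 → {q9}.
No 1-transition from q1, q2, q3, q4, q5, q8.
Union after reading 1: {q3, q9}.
Now take the epsilon-closure:
From q3 via epsilon: add q8.
From q9 via epsilon: add q1.
From q8 via epsilon: add q10.
From q10 via epsilon: add q2.
From q2 via epsilon: add q5.
From q5 via epsilon: add q4.
No new states can be added; the closed set is {q1, q2, q3, q4, q5, q8, q9, q10}.

{q1, q2, q3, q4, q5, q8, q9, q10}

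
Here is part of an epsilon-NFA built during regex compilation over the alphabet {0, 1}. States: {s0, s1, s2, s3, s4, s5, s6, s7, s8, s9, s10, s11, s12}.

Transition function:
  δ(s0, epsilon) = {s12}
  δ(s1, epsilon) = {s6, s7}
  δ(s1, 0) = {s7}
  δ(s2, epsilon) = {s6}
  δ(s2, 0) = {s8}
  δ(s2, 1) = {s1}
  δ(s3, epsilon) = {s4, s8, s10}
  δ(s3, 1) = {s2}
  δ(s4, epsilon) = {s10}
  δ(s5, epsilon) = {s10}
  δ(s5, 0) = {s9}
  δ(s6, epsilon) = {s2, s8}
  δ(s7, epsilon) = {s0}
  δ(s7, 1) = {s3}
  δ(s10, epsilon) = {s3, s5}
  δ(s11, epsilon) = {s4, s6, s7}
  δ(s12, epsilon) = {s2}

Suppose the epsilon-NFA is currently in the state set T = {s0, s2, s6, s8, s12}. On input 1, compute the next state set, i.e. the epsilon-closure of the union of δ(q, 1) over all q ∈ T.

s2 on 1 → {s1}.
No 1-transition from s0, s6, s8, s12.
Union after reading 1: {s1}.
Now take the epsilon-closure:
From s1 via epsilon: add s6, s7.
From s6 via epsilon: add s2, s8.
From s7 via epsilon: add s0.
From s0 via epsilon: add s12.
No new states can be added; the closed set is {s0, s1, s2, s6, s7, s8, s12}.

{s0, s1, s2, s6, s7, s8, s12}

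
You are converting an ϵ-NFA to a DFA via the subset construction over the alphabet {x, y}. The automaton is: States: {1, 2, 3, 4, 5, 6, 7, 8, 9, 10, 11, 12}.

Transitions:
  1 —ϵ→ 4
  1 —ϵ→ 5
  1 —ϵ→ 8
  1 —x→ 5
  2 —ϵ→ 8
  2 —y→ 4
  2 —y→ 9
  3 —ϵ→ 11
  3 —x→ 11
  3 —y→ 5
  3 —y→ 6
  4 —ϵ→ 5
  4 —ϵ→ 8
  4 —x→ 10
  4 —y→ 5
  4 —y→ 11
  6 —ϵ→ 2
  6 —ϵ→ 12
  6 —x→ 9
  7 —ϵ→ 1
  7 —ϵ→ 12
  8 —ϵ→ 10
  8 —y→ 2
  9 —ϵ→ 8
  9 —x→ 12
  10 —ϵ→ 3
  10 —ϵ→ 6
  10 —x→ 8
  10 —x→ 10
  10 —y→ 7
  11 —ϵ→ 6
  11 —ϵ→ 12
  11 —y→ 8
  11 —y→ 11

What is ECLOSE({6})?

Start with {6}.
From 6 via ϵ: add 2, 12.
From 2 via ϵ: add 8.
From 8 via ϵ: add 10.
From 10 via ϵ: add 3.
From 3 via ϵ: add 11.
No new states can be added; the closed set is {2, 3, 6, 8, 10, 11, 12}.

{2, 3, 6, 8, 10, 11, 12}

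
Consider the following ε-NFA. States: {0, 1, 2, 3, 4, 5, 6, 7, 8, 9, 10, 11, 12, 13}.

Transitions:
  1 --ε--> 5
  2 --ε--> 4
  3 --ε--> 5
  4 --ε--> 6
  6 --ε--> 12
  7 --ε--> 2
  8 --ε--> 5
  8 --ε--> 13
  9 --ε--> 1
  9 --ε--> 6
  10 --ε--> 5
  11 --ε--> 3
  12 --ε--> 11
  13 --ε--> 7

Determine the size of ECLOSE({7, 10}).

Start with {7, 10}.
From 7 via ε: add 2.
From 10 via ε: add 5.
From 2 via ε: add 4.
From 4 via ε: add 6.
From 6 via ε: add 12.
From 12 via ε: add 11.
From 11 via ε: add 3.
ε-closure = {2, 3, 4, 5, 6, 7, 10, 11, 12}, which has 9 states.

9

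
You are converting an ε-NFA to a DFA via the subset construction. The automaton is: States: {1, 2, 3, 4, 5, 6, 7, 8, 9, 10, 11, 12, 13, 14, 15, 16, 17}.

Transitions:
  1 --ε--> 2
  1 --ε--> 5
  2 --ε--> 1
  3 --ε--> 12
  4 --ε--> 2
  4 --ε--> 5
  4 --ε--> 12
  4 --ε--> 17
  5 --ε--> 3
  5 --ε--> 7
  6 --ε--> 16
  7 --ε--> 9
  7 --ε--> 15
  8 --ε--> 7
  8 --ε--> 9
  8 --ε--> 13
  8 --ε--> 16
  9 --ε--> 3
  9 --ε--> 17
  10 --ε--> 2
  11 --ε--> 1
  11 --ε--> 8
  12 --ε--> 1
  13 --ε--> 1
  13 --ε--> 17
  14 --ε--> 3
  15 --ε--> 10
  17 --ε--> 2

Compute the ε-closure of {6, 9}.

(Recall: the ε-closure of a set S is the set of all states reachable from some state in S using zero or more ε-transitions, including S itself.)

{1, 2, 3, 5, 6, 7, 9, 10, 12, 15, 16, 17}

Start with {6, 9}.
From 6 via ε: add 16.
From 9 via ε: add 3, 17.
From 3 via ε: add 12.
From 17 via ε: add 2.
From 2 via ε: add 1.
From 1 via ε: add 5.
From 5 via ε: add 7.
From 7 via ε: add 15.
From 15 via ε: add 10.
No new states can be added; the closed set is {1, 2, 3, 5, 6, 7, 9, 10, 12, 15, 16, 17}.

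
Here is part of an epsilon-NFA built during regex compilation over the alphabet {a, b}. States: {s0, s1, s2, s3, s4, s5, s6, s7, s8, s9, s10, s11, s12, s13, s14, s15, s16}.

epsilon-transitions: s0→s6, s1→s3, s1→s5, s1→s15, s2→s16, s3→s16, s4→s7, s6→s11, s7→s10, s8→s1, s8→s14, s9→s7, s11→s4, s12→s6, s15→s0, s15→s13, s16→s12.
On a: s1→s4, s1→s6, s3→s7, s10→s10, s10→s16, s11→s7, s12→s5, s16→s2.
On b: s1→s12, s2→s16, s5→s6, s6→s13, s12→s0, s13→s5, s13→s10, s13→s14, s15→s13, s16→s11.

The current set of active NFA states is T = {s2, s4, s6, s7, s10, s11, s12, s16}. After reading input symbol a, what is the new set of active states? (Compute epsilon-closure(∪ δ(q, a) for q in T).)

s10 on a → {s10, s16}.
s11 on a → {s7}.
s12 on a → {s5}.
s16 on a → {s2}.
No a-transition from s2, s4, s6, s7.
Union after reading a: {s2, s5, s7, s10, s16}.
Now take the epsilon-closure:
From s16 via epsilon: add s12.
From s12 via epsilon: add s6.
From s6 via epsilon: add s11.
From s11 via epsilon: add s4.
No new states can be added; the closed set is {s2, s4, s5, s6, s7, s10, s11, s12, s16}.

{s2, s4, s5, s6, s7, s10, s11, s12, s16}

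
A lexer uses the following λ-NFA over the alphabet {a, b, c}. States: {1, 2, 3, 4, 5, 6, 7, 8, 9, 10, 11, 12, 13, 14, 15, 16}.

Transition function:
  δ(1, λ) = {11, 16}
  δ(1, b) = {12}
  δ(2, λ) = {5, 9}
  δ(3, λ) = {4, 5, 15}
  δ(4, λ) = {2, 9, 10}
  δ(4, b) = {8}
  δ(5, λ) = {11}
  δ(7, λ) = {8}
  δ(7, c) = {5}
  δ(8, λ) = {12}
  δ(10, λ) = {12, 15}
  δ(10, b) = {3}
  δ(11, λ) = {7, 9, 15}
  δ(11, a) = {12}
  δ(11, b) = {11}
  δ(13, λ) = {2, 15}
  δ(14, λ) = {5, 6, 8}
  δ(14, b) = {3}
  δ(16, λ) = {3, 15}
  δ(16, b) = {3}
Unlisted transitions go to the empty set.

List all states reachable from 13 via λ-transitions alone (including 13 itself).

Start with {13}.
From 13 via λ: add 2, 15.
From 2 via λ: add 5, 9.
From 5 via λ: add 11.
From 11 via λ: add 7.
From 7 via λ: add 8.
From 8 via λ: add 12.
No new states can be added; the closed set is {2, 5, 7, 8, 9, 11, 12, 13, 15}.

{2, 5, 7, 8, 9, 11, 12, 13, 15}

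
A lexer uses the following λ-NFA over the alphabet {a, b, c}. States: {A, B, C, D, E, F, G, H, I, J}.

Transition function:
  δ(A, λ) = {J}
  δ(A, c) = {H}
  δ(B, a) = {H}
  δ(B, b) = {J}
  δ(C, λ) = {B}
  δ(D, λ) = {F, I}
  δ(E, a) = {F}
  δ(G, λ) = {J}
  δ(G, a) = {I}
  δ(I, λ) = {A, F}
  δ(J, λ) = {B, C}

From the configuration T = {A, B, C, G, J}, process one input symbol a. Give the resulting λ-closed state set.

{A, B, C, F, H, I, J}

B on a → {H}.
G on a → {I}.
No a-transition from A, C, J.
Union after reading a: {H, I}.
Now take the λ-closure:
From I via λ: add A, F.
From A via λ: add J.
From J via λ: add B, C.
No new states can be added; the closed set is {A, B, C, F, H, I, J}.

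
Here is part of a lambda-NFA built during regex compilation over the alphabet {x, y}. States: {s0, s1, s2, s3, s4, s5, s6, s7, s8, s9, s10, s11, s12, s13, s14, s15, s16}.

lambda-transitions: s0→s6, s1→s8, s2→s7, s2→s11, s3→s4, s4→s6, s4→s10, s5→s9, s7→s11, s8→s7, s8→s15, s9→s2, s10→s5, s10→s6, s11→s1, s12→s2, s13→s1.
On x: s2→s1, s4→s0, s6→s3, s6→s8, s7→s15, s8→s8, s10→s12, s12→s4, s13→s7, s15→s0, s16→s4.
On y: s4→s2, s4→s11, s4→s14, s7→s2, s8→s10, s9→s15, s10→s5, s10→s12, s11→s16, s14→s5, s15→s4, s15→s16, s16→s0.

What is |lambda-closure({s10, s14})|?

Start with {s10, s14}.
From s10 via lambda: add s5, s6.
From s5 via lambda: add s9.
From s9 via lambda: add s2.
From s2 via lambda: add s7, s11.
From s11 via lambda: add s1.
From s1 via lambda: add s8.
From s8 via lambda: add s15.
lambda-closure = {s1, s2, s5, s6, s7, s8, s9, s10, s11, s14, s15}, which has 11 states.

11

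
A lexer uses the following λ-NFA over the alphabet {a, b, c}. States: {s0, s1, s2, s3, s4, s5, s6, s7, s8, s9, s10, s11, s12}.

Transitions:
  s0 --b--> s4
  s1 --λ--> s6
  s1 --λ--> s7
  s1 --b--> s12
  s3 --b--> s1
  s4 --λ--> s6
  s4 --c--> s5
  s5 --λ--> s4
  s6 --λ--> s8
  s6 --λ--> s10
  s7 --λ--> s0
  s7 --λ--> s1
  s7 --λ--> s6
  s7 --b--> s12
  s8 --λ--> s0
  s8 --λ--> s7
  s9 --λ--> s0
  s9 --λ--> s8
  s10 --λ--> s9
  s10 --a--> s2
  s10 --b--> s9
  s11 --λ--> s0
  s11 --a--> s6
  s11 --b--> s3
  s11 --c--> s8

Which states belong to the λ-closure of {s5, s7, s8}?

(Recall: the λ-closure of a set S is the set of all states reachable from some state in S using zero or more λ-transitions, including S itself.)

Start with {s5, s7, s8}.
From s5 via λ: add s4.
From s7 via λ: add s0, s1, s6.
From s6 via λ: add s10.
From s10 via λ: add s9.
No new states can be added; the closed set is {s0, s1, s4, s5, s6, s7, s8, s9, s10}.

{s0, s1, s4, s5, s6, s7, s8, s9, s10}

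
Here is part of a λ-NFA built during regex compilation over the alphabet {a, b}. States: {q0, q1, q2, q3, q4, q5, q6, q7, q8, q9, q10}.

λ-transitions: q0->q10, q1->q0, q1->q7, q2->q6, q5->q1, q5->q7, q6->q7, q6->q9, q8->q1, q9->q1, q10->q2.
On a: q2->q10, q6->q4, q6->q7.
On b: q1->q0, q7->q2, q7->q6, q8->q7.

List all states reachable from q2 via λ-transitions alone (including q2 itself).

{q0, q1, q2, q6, q7, q9, q10}

Start with {q2}.
From q2 via λ: add q6.
From q6 via λ: add q7, q9.
From q9 via λ: add q1.
From q1 via λ: add q0.
From q0 via λ: add q10.
No new states can be added; the closed set is {q0, q1, q2, q6, q7, q9, q10}.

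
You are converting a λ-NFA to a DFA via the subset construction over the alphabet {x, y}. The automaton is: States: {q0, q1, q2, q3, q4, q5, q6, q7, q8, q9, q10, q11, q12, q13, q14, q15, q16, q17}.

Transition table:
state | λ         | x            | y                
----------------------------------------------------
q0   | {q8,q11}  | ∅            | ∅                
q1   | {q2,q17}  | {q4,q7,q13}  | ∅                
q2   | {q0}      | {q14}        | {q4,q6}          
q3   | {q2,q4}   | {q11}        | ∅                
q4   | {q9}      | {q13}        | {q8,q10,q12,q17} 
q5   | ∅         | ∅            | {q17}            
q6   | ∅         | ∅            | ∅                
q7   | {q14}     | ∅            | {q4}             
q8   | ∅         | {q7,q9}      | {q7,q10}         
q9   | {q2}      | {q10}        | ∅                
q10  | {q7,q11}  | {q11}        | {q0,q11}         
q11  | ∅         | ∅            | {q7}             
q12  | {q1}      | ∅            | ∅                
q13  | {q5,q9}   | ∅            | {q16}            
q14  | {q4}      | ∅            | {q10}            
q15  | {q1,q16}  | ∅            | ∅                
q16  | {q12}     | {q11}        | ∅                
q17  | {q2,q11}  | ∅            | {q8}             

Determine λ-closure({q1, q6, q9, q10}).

Start with {q1, q6, q9, q10}.
From q1 via λ: add q2, q17.
From q10 via λ: add q7, q11.
From q2 via λ: add q0.
From q7 via λ: add q14.
From q0 via λ: add q8.
From q14 via λ: add q4.
No new states can be added; the closed set is {q0, q1, q2, q4, q6, q7, q8, q9, q10, q11, q14, q17}.

{q0, q1, q2, q4, q6, q7, q8, q9, q10, q11, q14, q17}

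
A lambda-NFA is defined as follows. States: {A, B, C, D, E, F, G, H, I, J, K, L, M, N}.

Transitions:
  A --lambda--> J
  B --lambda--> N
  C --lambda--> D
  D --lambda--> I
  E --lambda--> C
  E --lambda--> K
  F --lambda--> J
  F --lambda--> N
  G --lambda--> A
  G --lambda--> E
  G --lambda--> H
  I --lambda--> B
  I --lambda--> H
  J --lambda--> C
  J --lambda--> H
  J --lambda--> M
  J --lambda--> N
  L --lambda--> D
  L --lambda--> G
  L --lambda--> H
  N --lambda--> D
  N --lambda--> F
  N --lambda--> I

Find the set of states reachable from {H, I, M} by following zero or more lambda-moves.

Start with {H, I, M}.
From I via lambda: add B.
From B via lambda: add N.
From N via lambda: add D, F.
From F via lambda: add J.
From J via lambda: add C.
No new states can be added; the closed set is {B, C, D, F, H, I, J, M, N}.

{B, C, D, F, H, I, J, M, N}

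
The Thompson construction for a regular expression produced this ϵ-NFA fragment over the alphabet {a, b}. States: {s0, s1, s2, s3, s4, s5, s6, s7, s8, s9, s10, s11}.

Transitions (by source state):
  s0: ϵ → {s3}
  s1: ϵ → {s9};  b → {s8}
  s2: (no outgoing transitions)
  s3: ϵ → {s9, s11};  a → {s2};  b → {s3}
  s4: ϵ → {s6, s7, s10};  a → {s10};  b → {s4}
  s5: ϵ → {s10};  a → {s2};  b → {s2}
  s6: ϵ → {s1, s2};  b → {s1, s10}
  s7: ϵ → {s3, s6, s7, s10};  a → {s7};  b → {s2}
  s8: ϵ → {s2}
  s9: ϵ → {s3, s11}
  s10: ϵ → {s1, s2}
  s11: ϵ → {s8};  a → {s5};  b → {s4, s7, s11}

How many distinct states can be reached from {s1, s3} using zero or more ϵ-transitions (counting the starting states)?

6

Start with {s1, s3}.
From s1 via ϵ: add s9.
From s3 via ϵ: add s11.
From s11 via ϵ: add s8.
From s8 via ϵ: add s2.
ϵ-closure = {s1, s2, s3, s8, s9, s11}, which has 6 states.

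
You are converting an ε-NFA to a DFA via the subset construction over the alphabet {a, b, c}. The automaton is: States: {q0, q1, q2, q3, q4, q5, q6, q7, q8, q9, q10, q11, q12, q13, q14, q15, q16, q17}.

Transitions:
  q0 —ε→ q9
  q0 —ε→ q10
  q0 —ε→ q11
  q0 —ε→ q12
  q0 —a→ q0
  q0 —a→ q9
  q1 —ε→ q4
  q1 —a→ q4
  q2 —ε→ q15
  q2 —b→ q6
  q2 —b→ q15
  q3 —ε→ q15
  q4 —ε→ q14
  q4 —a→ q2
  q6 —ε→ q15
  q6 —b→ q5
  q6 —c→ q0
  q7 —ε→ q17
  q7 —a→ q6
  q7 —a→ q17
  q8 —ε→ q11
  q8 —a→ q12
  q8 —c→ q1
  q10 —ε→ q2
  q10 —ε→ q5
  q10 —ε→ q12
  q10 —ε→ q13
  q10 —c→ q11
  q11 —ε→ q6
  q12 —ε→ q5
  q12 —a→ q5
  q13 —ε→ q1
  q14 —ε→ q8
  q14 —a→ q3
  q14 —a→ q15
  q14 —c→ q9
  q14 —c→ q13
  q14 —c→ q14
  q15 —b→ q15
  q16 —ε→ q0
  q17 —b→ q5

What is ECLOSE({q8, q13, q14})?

{q1, q4, q6, q8, q11, q13, q14, q15}

Start with {q8, q13, q14}.
From q8 via ε: add q11.
From q13 via ε: add q1.
From q1 via ε: add q4.
From q11 via ε: add q6.
From q6 via ε: add q15.
No new states can be added; the closed set is {q1, q4, q6, q8, q11, q13, q14, q15}.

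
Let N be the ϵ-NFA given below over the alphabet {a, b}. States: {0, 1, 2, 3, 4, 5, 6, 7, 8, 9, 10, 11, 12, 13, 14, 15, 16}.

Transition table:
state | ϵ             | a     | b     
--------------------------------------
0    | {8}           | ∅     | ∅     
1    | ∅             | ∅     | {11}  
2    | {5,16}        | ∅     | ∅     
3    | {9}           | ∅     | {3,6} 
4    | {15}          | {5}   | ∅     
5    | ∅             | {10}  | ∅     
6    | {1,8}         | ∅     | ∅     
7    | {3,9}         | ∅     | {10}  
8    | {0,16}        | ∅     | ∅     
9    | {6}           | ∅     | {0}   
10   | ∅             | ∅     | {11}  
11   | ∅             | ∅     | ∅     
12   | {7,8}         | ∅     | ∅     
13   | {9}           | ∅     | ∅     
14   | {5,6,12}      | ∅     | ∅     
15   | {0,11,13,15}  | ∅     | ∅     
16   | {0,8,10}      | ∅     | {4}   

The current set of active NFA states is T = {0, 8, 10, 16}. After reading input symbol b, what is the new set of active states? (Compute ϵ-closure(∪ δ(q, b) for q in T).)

10 on b → {11}.
16 on b → {4}.
No b-transition from 0, 8.
Union after reading b: {4, 11}.
Now take the ϵ-closure:
From 4 via ϵ: add 15.
From 15 via ϵ: add 0, 13.
From 0 via ϵ: add 8.
From 13 via ϵ: add 9.
From 8 via ϵ: add 16.
From 9 via ϵ: add 6.
From 6 via ϵ: add 1.
From 16 via ϵ: add 10.
No new states can be added; the closed set is {0, 1, 4, 6, 8, 9, 10, 11, 13, 15, 16}.

{0, 1, 4, 6, 8, 9, 10, 11, 13, 15, 16}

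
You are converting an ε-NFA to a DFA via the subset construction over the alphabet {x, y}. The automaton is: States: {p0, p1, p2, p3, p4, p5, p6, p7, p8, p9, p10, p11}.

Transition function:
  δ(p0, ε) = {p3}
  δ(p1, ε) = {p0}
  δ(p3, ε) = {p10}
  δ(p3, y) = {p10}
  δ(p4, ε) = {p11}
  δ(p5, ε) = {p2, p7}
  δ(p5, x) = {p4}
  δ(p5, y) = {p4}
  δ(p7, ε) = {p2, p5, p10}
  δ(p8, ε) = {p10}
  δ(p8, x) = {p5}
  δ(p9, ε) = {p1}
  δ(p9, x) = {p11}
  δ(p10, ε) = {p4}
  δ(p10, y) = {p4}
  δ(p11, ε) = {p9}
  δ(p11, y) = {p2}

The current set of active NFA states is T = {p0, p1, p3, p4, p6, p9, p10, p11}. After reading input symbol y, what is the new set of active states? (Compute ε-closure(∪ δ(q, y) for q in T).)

p3 on y → {p10}.
p10 on y → {p4}.
p11 on y → {p2}.
No y-transition from p0, p1, p4, p6, p9.
Union after reading y: {p2, p4, p10}.
Now take the ε-closure:
From p4 via ε: add p11.
From p11 via ε: add p9.
From p9 via ε: add p1.
From p1 via ε: add p0.
From p0 via ε: add p3.
No new states can be added; the closed set is {p0, p1, p2, p3, p4, p9, p10, p11}.

{p0, p1, p2, p3, p4, p9, p10, p11}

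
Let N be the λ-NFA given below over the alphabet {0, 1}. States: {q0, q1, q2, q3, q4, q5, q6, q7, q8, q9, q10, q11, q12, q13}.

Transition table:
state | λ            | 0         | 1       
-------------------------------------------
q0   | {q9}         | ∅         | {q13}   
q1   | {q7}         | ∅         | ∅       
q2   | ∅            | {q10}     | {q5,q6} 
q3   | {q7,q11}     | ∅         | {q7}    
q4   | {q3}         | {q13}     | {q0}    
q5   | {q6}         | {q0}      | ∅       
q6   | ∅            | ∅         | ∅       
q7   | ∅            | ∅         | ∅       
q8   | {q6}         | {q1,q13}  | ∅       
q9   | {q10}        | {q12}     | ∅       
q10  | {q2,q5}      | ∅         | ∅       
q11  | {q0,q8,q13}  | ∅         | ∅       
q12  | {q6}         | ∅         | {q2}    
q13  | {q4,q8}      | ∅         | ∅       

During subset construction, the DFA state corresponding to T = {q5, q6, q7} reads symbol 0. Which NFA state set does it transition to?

{q0, q2, q5, q6, q9, q10}

q5 on 0 → {q0}.
No 0-transition from q6, q7.
Union after reading 0: {q0}.
Now take the λ-closure:
From q0 via λ: add q9.
From q9 via λ: add q10.
From q10 via λ: add q2, q5.
From q5 via λ: add q6.
No new states can be added; the closed set is {q0, q2, q5, q6, q9, q10}.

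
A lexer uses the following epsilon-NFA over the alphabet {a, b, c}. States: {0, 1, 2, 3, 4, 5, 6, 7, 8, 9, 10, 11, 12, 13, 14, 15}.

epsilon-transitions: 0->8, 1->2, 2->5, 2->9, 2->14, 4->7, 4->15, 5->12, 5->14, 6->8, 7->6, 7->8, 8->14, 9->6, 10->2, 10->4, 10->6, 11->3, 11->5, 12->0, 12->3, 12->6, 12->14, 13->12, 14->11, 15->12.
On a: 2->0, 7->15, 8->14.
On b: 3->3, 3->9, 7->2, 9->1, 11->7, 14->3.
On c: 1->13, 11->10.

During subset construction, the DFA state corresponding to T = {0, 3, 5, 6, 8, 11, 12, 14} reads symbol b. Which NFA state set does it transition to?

3 on b → {3, 9}.
11 on b → {7}.
14 on b → {3}.
No b-transition from 0, 5, 6, 8, 12.
Union after reading b: {3, 7, 9}.
Now take the epsilon-closure:
From 7 via epsilon: add 6, 8.
From 8 via epsilon: add 14.
From 14 via epsilon: add 11.
From 11 via epsilon: add 5.
From 5 via epsilon: add 12.
From 12 via epsilon: add 0.
No new states can be added; the closed set is {0, 3, 5, 6, 7, 8, 9, 11, 12, 14}.

{0, 3, 5, 6, 7, 8, 9, 11, 12, 14}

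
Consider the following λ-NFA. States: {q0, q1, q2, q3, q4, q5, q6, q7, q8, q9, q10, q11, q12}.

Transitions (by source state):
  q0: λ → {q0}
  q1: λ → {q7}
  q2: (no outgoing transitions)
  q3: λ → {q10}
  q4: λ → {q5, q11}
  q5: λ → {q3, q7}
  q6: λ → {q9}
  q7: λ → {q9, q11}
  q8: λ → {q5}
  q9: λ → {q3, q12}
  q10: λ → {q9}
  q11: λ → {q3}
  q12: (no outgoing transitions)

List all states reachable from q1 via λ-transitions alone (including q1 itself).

Start with {q1}.
From q1 via λ: add q7.
From q7 via λ: add q9, q11.
From q9 via λ: add q3, q12.
From q3 via λ: add q10.
No new states can be added; the closed set is {q1, q3, q7, q9, q10, q11, q12}.

{q1, q3, q7, q9, q10, q11, q12}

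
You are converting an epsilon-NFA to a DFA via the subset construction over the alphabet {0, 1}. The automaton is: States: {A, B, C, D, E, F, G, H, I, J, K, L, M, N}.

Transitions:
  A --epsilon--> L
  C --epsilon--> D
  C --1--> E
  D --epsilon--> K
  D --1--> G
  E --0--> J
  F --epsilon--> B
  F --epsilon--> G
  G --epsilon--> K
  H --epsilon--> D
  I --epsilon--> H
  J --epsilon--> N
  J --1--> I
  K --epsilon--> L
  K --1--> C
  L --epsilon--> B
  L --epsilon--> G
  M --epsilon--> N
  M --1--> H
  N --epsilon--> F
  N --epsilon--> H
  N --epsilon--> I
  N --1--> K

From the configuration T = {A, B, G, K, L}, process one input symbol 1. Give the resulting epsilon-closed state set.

K on 1 → {C}.
No 1-transition from A, B, G, L.
Union after reading 1: {C}.
Now take the epsilon-closure:
From C via epsilon: add D.
From D via epsilon: add K.
From K via epsilon: add L.
From L via epsilon: add B, G.
No new states can be added; the closed set is {B, C, D, G, K, L}.

{B, C, D, G, K, L}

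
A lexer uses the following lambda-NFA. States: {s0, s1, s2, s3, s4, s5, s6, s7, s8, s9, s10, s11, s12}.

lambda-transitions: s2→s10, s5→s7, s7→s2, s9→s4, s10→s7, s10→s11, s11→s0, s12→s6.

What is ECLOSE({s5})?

Start with {s5}.
From s5 via lambda: add s7.
From s7 via lambda: add s2.
From s2 via lambda: add s10.
From s10 via lambda: add s11.
From s11 via lambda: add s0.
No new states can be added; the closed set is {s0, s2, s5, s7, s10, s11}.

{s0, s2, s5, s7, s10, s11}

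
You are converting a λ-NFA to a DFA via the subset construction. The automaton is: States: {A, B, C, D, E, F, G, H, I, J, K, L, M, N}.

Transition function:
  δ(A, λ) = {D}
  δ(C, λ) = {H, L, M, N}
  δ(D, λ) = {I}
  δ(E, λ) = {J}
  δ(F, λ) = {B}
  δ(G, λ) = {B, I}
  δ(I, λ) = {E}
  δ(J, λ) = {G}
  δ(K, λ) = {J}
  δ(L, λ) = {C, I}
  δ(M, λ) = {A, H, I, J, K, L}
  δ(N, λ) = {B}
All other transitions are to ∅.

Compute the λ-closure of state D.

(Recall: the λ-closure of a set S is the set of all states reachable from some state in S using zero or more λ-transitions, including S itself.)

{B, D, E, G, I, J}

Start with {D}.
From D via λ: add I.
From I via λ: add E.
From E via λ: add J.
From J via λ: add G.
From G via λ: add B.
No new states can be added; the closed set is {B, D, E, G, I, J}.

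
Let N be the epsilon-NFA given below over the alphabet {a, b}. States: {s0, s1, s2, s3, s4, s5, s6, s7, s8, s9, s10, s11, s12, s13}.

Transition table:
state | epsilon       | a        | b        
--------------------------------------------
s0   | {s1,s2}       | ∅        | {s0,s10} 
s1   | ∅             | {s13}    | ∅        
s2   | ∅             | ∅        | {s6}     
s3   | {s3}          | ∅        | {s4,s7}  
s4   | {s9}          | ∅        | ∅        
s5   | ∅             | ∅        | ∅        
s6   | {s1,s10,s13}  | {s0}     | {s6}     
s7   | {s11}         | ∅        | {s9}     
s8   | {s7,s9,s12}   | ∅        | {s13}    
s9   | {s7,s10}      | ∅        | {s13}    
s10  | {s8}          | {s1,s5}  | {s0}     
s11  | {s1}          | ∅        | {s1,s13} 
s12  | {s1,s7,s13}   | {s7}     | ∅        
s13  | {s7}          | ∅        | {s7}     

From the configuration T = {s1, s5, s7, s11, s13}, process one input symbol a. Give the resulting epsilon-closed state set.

{s1, s7, s11, s13}

s1 on a → {s13}.
No a-transition from s5, s7, s11, s13.
Union after reading a: {s13}.
Now take the epsilon-closure:
From s13 via epsilon: add s7.
From s7 via epsilon: add s11.
From s11 via epsilon: add s1.
No new states can be added; the closed set is {s1, s7, s11, s13}.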